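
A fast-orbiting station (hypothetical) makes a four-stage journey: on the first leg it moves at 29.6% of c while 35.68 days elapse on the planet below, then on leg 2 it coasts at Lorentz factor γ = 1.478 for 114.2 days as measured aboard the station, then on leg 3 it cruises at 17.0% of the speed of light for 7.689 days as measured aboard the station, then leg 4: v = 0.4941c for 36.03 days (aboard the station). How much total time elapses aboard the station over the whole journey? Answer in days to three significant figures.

τ = 192 days

Leg 1: β = 0.296; γ = 1/√(1 − 0.296²) = 1/√0.9124 = 1.047; τ_1 = 35.68/1.047 = 34.08 days.
Leg 2: 114.2 days is already measured aboard the station.
Leg 3: 7.689 days is already measured aboard the station.
Leg 4: 36.03 days is already measured aboard the station.
Total: 34.08 + 114.2 + 7.689 + 36.03 days.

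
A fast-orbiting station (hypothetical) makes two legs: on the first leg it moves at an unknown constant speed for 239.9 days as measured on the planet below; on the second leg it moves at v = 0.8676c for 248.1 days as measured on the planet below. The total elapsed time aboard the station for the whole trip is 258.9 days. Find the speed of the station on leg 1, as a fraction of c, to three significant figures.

Leg 1: speed unknown; τ_1 = 239.9/γ_1.
Leg 2: γ = 1/√(1 − 0.8676²) = 1/√0.2473 = 2.011; τ_2 = 248.1/2.011 = 123.4 days.
Total proper time: τ_1 + 123.4 = 258.9, so τ_1 = 258.9 − 123.4 = 135.5 days.
γ_1 = 239.9/135.5 = 1.770; β = √(1 − 1/γ²) = √0.6808.

β = 0.825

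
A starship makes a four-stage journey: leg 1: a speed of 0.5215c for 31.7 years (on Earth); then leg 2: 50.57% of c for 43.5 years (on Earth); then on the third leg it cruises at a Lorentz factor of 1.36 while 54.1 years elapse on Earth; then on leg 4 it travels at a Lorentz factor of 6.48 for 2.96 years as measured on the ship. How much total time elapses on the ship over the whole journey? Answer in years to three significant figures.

Leg 1: γ = 1/√(1 − 0.5215²) = 1/√0.7280 = 1.172; τ_1 = 31.7/1.172 = 27.05 years.
Leg 2: β = 0.5057; γ = 1/√(1 − 0.5057²) = 1/√0.7443 = 1.159; τ_2 = 43.5/1.159 = 37.53 years.
Leg 3: γ = 1.36; τ_3 = 54.1/1.360 = 39.78 years.
Leg 4: 2.96 years is already measured on the ship.
Total: 27.05 + 37.53 + 39.78 + 2.960 years.

τ = 107 years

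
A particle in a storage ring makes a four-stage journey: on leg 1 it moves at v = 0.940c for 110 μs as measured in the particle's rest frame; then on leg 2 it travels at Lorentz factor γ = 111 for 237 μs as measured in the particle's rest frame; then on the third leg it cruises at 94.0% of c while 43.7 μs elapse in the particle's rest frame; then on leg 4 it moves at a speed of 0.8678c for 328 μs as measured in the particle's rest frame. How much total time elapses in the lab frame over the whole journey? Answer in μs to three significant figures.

Δt = 2.74×10⁴ μs

Leg 1: γ = 1/√(1 − 0.940²) = 1/√0.1164 = 2.931; Δt_1 = 2.931 × 110 = 322.4 μs.
Leg 2: γ = 111; Δt_2 = 111.0 × 237 = 2.631×10⁴ μs.
Leg 3: β = 0.940; γ = 1/√(1 − 0.940²) = 1/√0.1164 = 2.931; Δt_3 = 2.931 × 43.7 = 128.1 μs.
Leg 4: γ = 1/√(1 − 0.8678²) = 1/√0.2469 = 2.012; Δt_4 = 2.012 × 328 = 660.1 μs.
Total: 322.4 + 2.631×10⁴ + 128.1 + 660.1 μs.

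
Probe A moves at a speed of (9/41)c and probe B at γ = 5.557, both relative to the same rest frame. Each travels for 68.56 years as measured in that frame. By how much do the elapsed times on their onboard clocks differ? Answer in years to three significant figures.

A: γ = 1/√(1 − (9/41)²) = 41/40 = 1.025; τ_A = 68.56/1.025 = 66.89 years.
B: γ = 5.557; τ_B = 68.56/5.557 = 12.34 years.

|τ_A − τ_B| = 54.6 years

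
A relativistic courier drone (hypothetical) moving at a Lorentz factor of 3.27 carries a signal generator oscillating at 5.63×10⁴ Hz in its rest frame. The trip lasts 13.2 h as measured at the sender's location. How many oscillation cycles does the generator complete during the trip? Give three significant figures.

γ = 3.27
The oscillator's own cycle count is N = f × τ where τ is the proper time aboard the drone. τ = Δt/γ = 13.2/3.270 = 4.037 h = 1.453×10⁴ s.
N = 5.63×10⁴ × 1.453×10⁴ = 8.182×10⁸.

N = 8.18×10⁸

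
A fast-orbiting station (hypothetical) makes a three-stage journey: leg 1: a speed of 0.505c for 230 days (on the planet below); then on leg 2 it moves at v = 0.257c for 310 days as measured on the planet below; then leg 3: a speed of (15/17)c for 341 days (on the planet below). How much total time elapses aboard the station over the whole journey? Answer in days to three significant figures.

τ = 659 days

Leg 1: γ = 1/√(1 − 0.505²) = 1/√0.7450 = 1.159; τ_1 = 230/1.159 = 198.5 days.
Leg 2: γ = 1/√(1 − 0.257²) = 1/√0.9340 = 1.035; τ_2 = 310/1.035 = 299.6 days.
Leg 3: γ = 1/√(1 − (15/17)²) = 17/8 = 2.125; τ_3 = 341/2.125 = 160.5 days.
Total: 198.5 + 299.6 + 160.5 days.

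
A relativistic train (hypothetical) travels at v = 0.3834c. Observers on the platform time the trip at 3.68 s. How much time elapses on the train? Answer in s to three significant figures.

γ = 1/√(1 − 0.3834²) = 1/√0.8530 = 1.083
The interval measured on the platform is the dilated one; the clock on the train measures the proper time τ = Δt/γ = 3.68/1.083 s.

τ = 3.40 s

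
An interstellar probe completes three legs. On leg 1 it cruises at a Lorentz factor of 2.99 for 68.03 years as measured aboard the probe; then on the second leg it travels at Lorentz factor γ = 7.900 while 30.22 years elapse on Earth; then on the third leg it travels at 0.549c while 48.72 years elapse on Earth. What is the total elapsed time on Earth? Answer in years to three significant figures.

Leg 1: γ = 2.99; Δt_1 = 2.990 × 68.03 = 203.4 years.
Leg 2: 30.22 years is already measured on Earth.
Leg 3: 48.72 years is already measured on Earth.
Total: 203.4 + 30.22 + 48.72 years.

Δt = 282 years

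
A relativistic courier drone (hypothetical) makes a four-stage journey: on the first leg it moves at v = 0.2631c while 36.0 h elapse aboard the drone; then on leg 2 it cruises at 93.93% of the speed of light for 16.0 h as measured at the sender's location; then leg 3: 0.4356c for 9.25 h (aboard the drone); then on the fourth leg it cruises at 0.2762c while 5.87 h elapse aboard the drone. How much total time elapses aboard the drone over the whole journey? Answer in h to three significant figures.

τ = 56.6 h

Leg 1: 36.0 h is already measured aboard the drone.
Leg 2: β = 0.9393; γ = 1/√(1 − 0.9393²) = 1/√0.1177 = 2.915; τ_2 = 16.0/2.915 = 5.490 h.
Leg 3: 9.25 h is already measured aboard the drone.
Leg 4: 5.87 h is already measured aboard the drone.
Total: 36.00 + 5.490 + 9.250 + 5.870 h.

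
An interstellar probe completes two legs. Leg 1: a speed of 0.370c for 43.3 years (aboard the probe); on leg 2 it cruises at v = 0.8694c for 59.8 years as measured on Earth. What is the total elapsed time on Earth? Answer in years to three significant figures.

Δt = 106 years

Leg 1: γ = 1/√(1 − 0.370²) = 1/√0.8631 = 1.076; Δt_1 = 1.076 × 43.3 = 46.61 years.
Leg 2: 59.8 years is already measured on Earth.
Total: 46.61 + 59.80 years.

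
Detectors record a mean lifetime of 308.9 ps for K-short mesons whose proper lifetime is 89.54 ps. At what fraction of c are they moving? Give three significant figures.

v = 0.957c

γ = Δt/τ₀ = 308.9/89.54 = 3.450
β = √(1 − 1/γ²) = √(1 − 0.08402) = √0.9160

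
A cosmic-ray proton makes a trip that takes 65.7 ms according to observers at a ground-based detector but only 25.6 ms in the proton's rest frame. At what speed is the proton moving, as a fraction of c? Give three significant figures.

The proper time is measured in the proton's rest frame (both events occur at the proton's location); Δt is measured at a ground-based detector. γ = Δt/τ = 65.7/25.6 = 2.566.
β = √(1 − 1/γ²) = √(1 − 0.1518) = √0.8482

v = 0.921c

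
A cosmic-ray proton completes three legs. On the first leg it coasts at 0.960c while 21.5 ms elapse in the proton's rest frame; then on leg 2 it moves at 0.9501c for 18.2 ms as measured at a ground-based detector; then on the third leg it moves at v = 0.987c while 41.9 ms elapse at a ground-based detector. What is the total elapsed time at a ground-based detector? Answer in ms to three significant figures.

Δt = 137 ms

Leg 1: γ = 1/√(1 − 0.960²) = 25/7 ≈ 3.571; Δt_1 = 3.571 × 21.5 = 76.79 ms.
Leg 2: 18.2 ms is already measured at a ground-based detector.
Leg 3: 41.9 ms is already measured at a ground-based detector.
Total: 76.79 + 18.20 + 41.90 ms.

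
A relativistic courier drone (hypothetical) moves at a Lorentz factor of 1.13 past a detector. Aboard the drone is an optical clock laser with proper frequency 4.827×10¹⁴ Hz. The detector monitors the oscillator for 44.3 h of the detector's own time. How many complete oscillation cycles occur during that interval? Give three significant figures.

γ = 1.13
During 44.3 h of lab time, the oscillator's proper time advances by τ = Δt/γ = 44.3/1.130 = 39.20 h = 1.411×10⁵ s.
N = f × τ = 4.827×10¹⁴ × 1.411×10⁵ = 6.812×10¹⁹.

N = 6.81×10¹⁹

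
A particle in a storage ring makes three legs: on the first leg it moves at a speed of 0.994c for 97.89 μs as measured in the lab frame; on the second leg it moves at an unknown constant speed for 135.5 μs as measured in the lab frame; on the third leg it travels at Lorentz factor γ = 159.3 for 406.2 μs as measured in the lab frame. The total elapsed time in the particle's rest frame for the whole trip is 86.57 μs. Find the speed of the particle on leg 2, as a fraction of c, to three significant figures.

β = 0.841

Leg 1: γ = 1/√(1 − 0.994²) = 1/√0.01196 = 9.142; τ_1 = 97.89/9.142 = 10.71 μs.
Leg 2: speed unknown; τ_2 = 135.5/γ_2.
Leg 3: γ = 159.3; τ_3 = 406.2/159.3 = 2.550 μs.
Total proper time: 10.71 + τ_2 + 2.550 = 86.57, so τ_2 = 86.57 − 13.26 = 73.31 μs.
γ_2 = 135.5/73.31 = 1.848; β = √(1 − 1/γ²) = √0.7073.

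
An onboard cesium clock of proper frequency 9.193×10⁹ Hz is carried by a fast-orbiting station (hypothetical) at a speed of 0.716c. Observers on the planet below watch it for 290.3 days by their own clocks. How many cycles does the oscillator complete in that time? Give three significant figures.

N = 1.61×10¹⁷

γ = 1/√(1 − 0.716²) = 1/√0.4873 = 1.432
During 290.3 days of lab time, the oscillator's proper time advances by τ = Δt/γ = 290.3/1.432 = 202.7 days = 1.751×10⁷ s.
N = f × τ = 9.193×10⁹ × 1.751×10⁷ = 1.610×10¹⁷.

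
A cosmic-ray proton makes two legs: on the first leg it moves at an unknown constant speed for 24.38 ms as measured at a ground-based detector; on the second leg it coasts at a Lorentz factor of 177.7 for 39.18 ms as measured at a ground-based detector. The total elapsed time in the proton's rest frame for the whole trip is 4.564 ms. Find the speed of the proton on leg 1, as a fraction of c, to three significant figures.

Leg 1: speed unknown; τ_1 = 24.38/γ_1.
Leg 2: γ = 177.7; τ_2 = 39.18/177.7 = 0.2205 ms.
Total proper time: τ_1 + 0.2205 = 4.564, so τ_1 = 4.564 − 0.2205 = 4.344 ms.
γ_1 = 24.38/4.344 = 5.613; β = √(1 − 1/γ²) = √0.9683.

β = 0.984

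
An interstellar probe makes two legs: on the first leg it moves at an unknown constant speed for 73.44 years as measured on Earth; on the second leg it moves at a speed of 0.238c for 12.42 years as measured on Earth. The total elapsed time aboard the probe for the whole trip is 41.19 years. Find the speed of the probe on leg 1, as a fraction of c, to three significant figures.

Leg 1: speed unknown; τ_1 = 73.44/γ_1.
Leg 2: γ = 1/√(1 − 0.238²) = 1/√0.9434 = 1.030; τ_2 = 12.42/1.030 = 12.06 years.
Total proper time: τ_1 + 12.06 = 41.19, so τ_1 = 41.19 − 12.06 = 29.13 years.
γ_1 = 73.44/29.13 = 2.521; β = √(1 − 1/γ²) = √0.8427.

β = 0.918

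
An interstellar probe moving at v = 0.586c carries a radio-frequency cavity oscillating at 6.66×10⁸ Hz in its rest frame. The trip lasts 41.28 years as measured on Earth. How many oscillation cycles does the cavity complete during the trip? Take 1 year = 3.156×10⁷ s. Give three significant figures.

N = 7.03×10¹⁷

γ = 1/√(1 − 0.586²) = 1/√0.6566 = 1.234
The oscillator's own cycle count is N = f × τ where τ is the proper time aboard the probe. τ = Δt/γ = 41.28/1.234 = 33.45 years = 1.056×10⁹ s.
N = 6.66×10⁸ × 1.056×10⁹ = 7.031×10¹⁷.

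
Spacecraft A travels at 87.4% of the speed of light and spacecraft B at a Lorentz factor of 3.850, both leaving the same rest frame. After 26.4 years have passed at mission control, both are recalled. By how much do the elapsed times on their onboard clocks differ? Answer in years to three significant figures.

|τ_A − τ_B| = 5.97 years

A: β = 0.874; γ = 1/√(1 − 0.874²) = 1/√0.2361 = 2.058; τ_A = 26.4/2.058 = 12.83 years.
B: γ = 3.850; τ_B = 26.4/3.850 = 6.857 years.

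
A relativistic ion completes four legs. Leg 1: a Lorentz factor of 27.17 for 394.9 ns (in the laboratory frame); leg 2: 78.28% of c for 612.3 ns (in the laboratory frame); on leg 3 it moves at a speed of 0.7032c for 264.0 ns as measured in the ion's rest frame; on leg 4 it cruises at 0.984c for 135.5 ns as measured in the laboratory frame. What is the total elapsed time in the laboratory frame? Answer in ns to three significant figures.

Δt = 1510 ns

Leg 1: 394.9 ns is already measured in the laboratory frame.
Leg 2: 612.3 ns is already measured in the laboratory frame.
Leg 3: γ = 1/√(1 − 0.7032²) = 1/√0.5055 = 1.406; Δt_3 = 1.406 × 264.0 = 371.3 ns.
Leg 4: 135.5 ns is already measured in the laboratory frame.
Total: 394.9 + 612.3 + 371.3 + 135.5 ns.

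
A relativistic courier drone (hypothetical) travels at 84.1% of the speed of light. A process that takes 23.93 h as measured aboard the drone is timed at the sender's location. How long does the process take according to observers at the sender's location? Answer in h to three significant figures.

Δt = 44.2 h

β = 0.841; γ = 1/√(1 − 0.841²) = 1/√0.2927 = 1.848
The interval measured aboard the drone is the proper time (both events occur at the same place in that frame); the lab-frame interval is Δt = γτ = 1.848 × 23.93 h.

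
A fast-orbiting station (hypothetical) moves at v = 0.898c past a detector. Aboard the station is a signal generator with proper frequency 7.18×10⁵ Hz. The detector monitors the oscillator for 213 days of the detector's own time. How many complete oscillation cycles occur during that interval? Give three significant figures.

γ = 1/√(1 − 0.898²) = 1/√0.1936 = 2.273
During 213 days of lab time, the oscillator's proper time advances by τ = Δt/γ = 213/2.273 = 93.72 days = 8.097×10⁶ s.
N = f × τ = 7.18×10⁵ × 8.097×10⁶ = 5.814×10¹².

N = 5.81×10¹²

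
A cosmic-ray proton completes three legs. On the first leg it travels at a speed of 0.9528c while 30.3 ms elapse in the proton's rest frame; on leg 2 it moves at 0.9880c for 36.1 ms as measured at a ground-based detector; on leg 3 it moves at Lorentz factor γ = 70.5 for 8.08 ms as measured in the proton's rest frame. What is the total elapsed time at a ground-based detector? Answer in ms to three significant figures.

Leg 1: γ = 1/√(1 − 0.9528²) = 1/√0.09217 = 3.294; Δt_1 = 3.294 × 30.3 = 99.80 ms.
Leg 2: 36.1 ms is already measured at a ground-based detector.
Leg 3: γ = 70.5; Δt_3 = 70.50 × 8.08 = 569.6 ms.
Total: 99.80 + 36.10 + 569.6 ms.

Δt = 706 ms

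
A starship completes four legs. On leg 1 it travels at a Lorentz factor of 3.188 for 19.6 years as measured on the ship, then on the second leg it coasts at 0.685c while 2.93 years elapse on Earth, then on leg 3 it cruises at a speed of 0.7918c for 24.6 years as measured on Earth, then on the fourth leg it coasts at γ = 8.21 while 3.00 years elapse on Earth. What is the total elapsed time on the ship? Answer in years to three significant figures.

τ = 37.1 years

Leg 1: 19.6 years is already measured on the ship.
Leg 2: γ = 1/√(1 − 0.685²) = 1/√0.5308 = 1.373; τ_2 = 2.93/1.373 = 2.135 years.
Leg 3: γ = 1/√(1 − 0.7918²) = 1/√0.3731 = 1.637; τ_3 = 24.6/1.637 = 15.03 years.
Leg 4: γ = 8.21; τ_4 = 3.00/8.210 = 0.3654 years.
Total: 19.60 + 2.135 + 15.03 + 0.3654 years.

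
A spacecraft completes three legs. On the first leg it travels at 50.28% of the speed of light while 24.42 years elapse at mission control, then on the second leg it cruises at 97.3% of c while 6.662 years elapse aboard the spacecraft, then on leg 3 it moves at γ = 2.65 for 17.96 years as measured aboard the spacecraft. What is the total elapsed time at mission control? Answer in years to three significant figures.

Leg 1: 24.42 years is already measured at mission control.
Leg 2: β = 0.973; γ = 1/√(1 − 0.973²) = 1/√0.05327 = 4.333; Δt_2 = 4.333 × 6.662 = 28.86 years.
Leg 3: γ = 2.65; Δt_3 = 2.650 × 17.96 = 47.59 years.
Total: 24.42 + 28.86 + 47.59 years.

Δt = 101 years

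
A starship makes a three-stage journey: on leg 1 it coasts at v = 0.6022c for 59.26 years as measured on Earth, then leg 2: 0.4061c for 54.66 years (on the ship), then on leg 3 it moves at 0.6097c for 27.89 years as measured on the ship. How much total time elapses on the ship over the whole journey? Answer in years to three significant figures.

τ = 130 years

Leg 1: γ = 1/√(1 − 0.6022²) = 1/√0.6374 = 1.253; τ_1 = 59.26/1.253 = 47.31 years.
Leg 2: 54.66 years is already measured on the ship.
Leg 3: 27.89 years is already measured on the ship.
Total: 47.31 + 54.66 + 27.89 years.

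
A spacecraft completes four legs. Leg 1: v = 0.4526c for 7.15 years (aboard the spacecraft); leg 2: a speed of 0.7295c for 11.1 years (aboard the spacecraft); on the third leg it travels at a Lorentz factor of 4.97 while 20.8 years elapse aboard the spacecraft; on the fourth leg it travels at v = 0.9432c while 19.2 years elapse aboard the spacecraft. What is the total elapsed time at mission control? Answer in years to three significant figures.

Leg 1: γ = 1/√(1 − 0.4526²) = 1/√0.7952 = 1.121; Δt_1 = 1.121 × 7.15 = 8.018 years.
Leg 2: γ = 1/√(1 − 0.7295²) = 1/√0.4678 = 1.462; Δt_2 = 1.462 × 11.1 = 16.23 years.
Leg 3: γ = 4.97; Δt_3 = 4.970 × 20.8 = 103.4 years.
Leg 4: γ = 1/√(1 − 0.9432²) = 1/√0.1104 = 3.010; Δt_4 = 3.010 × 19.2 = 57.79 years.
Total: 8.018 + 16.23 + 103.4 + 57.79 years.

Δt = 185 years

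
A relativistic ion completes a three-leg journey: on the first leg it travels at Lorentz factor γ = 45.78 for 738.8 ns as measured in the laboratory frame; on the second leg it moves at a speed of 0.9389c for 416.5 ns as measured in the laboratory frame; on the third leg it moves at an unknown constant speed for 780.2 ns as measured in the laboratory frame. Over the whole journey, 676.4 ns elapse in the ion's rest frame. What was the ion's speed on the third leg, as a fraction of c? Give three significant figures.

Leg 1: γ = 45.78; τ_1 = 738.8/45.78 = 16.14 ns.
Leg 2: γ = 1/√(1 − 0.9389²) = 1/√0.1185 = 2.905; τ_2 = 416.5/2.905 = 143.4 ns.
Leg 3: speed unknown; τ_3 = 780.2/γ_3.
Total proper time: 16.14 + 143.4 + τ_3 = 676.4, so τ_3 = 676.4 − 159.5 = 516.9 ns.
γ_3 = 780.2/516.9 = 1.509; β = √(1 − 1/γ²) = √0.5611.

β = 0.749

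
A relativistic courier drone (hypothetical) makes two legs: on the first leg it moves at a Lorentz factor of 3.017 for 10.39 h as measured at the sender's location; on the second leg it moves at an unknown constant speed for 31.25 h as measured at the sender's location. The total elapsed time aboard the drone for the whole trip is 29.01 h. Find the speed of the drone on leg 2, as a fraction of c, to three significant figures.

β = 0.575

Leg 1: γ = 3.017; τ_1 = 10.39/3.017 = 3.444 h.
Leg 2: speed unknown; τ_2 = 31.25/γ_2.
Total proper time: 3.444 + τ_2 = 29.01, so τ_2 = 29.01 − 3.444 = 25.57 h.
γ_2 = 31.25/25.57 = 1.222; β = √(1 − 1/γ²) = √0.3307.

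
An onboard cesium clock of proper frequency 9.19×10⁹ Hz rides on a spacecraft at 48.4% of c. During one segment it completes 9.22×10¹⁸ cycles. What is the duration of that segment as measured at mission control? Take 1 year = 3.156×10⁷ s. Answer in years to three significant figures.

Δt = 36.3 years

β = 0.484; γ = 1/√(1 − 0.484²) = 1/√0.7657 = 1.143
Proper time for N cycles: τ = N/f = 9.22×10¹⁸/(9.19×10⁹) = 1.003×10⁹ s = 31.79 years.
Lab-frame duration Δt = γτ = 1.143 × 31.79 = 36.33 years.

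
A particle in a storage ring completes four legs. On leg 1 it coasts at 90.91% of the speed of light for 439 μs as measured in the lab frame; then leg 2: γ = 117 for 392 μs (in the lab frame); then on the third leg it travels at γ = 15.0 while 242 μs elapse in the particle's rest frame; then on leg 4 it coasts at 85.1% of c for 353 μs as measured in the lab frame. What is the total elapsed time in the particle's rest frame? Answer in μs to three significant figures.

Leg 1: β = 0.9091; γ = 1/√(1 − 0.9091²) = 1/√0.1735 = 2.401; τ_1 = 439/2.401 = 182.9 μs.
Leg 2: γ = 117; τ_2 = 392/117.0 = 3.350 μs.
Leg 3: 242 μs is already measured in the particle's rest frame.
Leg 4: β = 0.851; γ = 1/√(1 − 0.851²) = 1/√0.2758 = 1.904; τ_4 = 353/1.904 = 185.4 μs.
Total: 182.9 + 3.350 + 242.0 + 185.4 μs.

τ = 614 μs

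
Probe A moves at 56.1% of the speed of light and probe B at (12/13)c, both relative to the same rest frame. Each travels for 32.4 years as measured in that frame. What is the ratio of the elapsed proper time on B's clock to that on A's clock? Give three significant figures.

A: β = 0.561; γ = 1/√(1 − 0.561²) = 1/√0.6853 = 1.208. B: γ = 1/√(1 − (12/13)²) = 13/5 = 2.600.
τ_A/τ_B = γ_B/γ_A = 2.600/1.208 = 2.152, so τ_B/τ_A = 0.4646.

τ_B/τ_A = 0.465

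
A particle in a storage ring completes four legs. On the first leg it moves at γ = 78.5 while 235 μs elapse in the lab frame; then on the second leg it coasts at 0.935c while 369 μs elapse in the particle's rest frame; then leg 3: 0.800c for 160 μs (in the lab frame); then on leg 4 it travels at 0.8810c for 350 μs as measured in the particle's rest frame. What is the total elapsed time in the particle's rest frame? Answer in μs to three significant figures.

Leg 1: γ = 78.5; τ_1 = 235/78.50 = 2.994 μs.
Leg 2: 369 μs is already measured in the particle's rest frame.
Leg 3: γ = 1/√(1 − 0.800²) = 5/3 ≈ 1.667; τ_3 = 160/1.667 = 96.00 μs.
Leg 4: 350 μs is already measured in the particle's rest frame.
Total: 2.994 + 369.0 + 96.00 + 350.0 μs.

τ = 818 μs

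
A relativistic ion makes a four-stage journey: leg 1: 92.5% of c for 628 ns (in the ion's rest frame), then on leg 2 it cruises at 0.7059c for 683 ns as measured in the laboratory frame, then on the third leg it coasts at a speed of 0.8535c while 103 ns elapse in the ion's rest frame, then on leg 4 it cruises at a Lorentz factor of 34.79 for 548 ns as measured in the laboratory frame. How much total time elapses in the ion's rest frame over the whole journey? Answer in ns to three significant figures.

Leg 1: 628 ns is already measured in the ion's rest frame.
Leg 2: γ = 1/√(1 − 0.7059²) = 1/√0.5017 = 1.412; τ_2 = 683/1.412 = 483.8 ns.
Leg 3: 103 ns is already measured in the ion's rest frame.
Leg 4: γ = 34.79; τ_4 = 548/34.79 = 15.75 ns.
Total: 628.0 + 483.8 + 103.0 + 15.75 ns.

τ = 1230 ns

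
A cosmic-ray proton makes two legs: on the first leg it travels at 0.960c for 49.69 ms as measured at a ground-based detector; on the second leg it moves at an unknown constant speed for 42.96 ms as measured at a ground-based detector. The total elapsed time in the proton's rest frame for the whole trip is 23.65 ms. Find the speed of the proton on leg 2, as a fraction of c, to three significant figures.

Leg 1: γ = 1/√(1 − 0.960²) = 25/7 ≈ 3.571; τ_1 = 49.69/3.571 = 13.91 ms.
Leg 2: speed unknown; τ_2 = 42.96/γ_2.
Total proper time: 13.91 + τ_2 = 23.65, so τ_2 = 23.65 − 13.91 = 9.737 ms.
γ_2 = 42.96/9.737 = 4.412; β = √(1 − 1/γ²) = √0.9486.

β = 0.974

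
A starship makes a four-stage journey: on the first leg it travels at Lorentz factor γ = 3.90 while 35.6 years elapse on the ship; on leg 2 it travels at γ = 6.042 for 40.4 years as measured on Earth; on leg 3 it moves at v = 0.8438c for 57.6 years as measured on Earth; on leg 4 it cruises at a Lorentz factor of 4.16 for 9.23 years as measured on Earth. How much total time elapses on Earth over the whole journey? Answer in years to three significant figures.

Δt = 246 years

Leg 1: γ = 3.90; Δt_1 = 3.900 × 35.6 = 138.8 years.
Leg 2: 40.4 years is already measured on Earth.
Leg 3: 57.6 years is already measured on Earth.
Leg 4: 9.23 years is already measured on Earth.
Total: 138.8 + 40.40 + 57.60 + 9.230 years.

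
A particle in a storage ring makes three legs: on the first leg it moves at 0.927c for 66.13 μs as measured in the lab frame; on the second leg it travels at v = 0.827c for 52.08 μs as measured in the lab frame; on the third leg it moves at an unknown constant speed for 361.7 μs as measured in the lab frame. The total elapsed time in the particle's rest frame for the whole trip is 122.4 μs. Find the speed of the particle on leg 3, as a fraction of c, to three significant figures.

β = 0.982

Leg 1: γ = 1/√(1 − 0.927²) = 1/√0.1407 = 2.666; τ_1 = 66.13/2.666 = 24.80 μs.
Leg 2: γ = 1/√(1 − 0.827²) = 1/√0.3161 = 1.779; τ_2 = 52.08/1.779 = 29.28 μs.
Leg 3: speed unknown; τ_3 = 361.7/γ_3.
Total proper time: 24.80 + 29.28 + τ_3 = 122.4, so τ_3 = 122.4 − 54.08 = 68.32 μs.
γ_3 = 361.7/68.32 = 5.294; β = √(1 − 1/γ²) = √0.9643.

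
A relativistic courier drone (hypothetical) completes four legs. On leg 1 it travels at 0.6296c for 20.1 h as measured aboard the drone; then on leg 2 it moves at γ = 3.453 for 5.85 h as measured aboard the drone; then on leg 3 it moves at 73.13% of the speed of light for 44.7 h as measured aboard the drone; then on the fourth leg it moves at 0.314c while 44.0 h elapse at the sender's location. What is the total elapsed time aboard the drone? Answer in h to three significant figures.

τ = 112 h

Leg 1: 20.1 h is already measured aboard the drone.
Leg 2: 5.85 h is already measured aboard the drone.
Leg 3: 44.7 h is already measured aboard the drone.
Leg 4: γ = 1/√(1 − 0.314²) = 1/√0.9014 = 1.053; τ_4 = 44.0/1.053 = 41.77 h.
Total: 20.10 + 5.850 + 44.70 + 41.77 h.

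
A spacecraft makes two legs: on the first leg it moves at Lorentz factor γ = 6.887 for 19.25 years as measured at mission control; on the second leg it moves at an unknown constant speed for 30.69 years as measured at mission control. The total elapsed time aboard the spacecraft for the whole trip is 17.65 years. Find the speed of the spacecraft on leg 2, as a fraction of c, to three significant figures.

Leg 1: γ = 6.887; τ_1 = 19.25/6.887 = 2.795 years.
Leg 2: speed unknown; τ_2 = 30.69/γ_2.
Total proper time: 2.795 + τ_2 = 17.65, so τ_2 = 17.65 − 2.795 = 14.85 years.
γ_2 = 30.69/14.85 = 2.066; β = √(1 − 1/γ²) = √0.7657.

β = 0.875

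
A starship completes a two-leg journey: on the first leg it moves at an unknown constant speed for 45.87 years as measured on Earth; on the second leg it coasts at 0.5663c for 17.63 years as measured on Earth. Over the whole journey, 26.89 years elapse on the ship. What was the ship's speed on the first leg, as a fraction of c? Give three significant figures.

Leg 1: speed unknown; τ_1 = 45.87/γ_1.
Leg 2: γ = 1/√(1 − 0.5663²) = 1/√0.6793 = 1.213; τ_2 = 17.63/1.213 = 14.53 years.
Total proper time: τ_1 + 14.53 = 26.89, so τ_1 = 26.89 − 14.53 = 12.36 years.
γ_1 = 45.87/12.36 = 3.711; β = √(1 − 1/γ²) = √0.9274.

β = 0.963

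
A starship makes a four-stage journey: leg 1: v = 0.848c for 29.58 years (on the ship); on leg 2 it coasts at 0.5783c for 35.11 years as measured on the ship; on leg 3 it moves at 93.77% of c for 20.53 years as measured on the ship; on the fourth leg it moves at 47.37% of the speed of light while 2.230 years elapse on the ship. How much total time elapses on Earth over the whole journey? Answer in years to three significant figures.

Leg 1: γ = 1/√(1 − 0.848²) = 1/√0.2809 = 1.887; Δt_1 = 1.887 × 29.58 = 55.81 years.
Leg 2: γ = 1/√(1 − 0.5783²) = 1/√0.6656 = 1.226; Δt_2 = 1.226 × 35.11 = 43.04 years.
Leg 3: β = 0.9377; γ = 1/√(1 − 0.9377²) = 1/√0.1207 = 2.878; Δt_3 = 2.878 × 20.53 = 59.09 years.
Leg 4: β = 0.4737; γ = 1/√(1 − 0.4737²) = 1/√0.7756 = 1.135; Δt_4 = 1.135 × 2.230 = 2.532 years.
Total: 55.81 + 43.04 + 59.09 + 2.532 years.

Δt = 160 years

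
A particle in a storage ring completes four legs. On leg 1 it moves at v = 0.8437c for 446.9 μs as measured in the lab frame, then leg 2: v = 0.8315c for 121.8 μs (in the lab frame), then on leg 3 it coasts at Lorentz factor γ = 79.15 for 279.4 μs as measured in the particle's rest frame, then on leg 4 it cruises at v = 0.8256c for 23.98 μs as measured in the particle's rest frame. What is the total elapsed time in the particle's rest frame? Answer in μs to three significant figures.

τ = 611 μs

Leg 1: γ = 1/√(1 − 0.8437²) = 1/√0.2882 = 1.863; τ_1 = 446.9/1.863 = 239.9 μs.
Leg 2: γ = 1/√(1 − 0.8315²) = 1/√0.3086 = 1.800; τ_2 = 121.8/1.800 = 67.66 μs.
Leg 3: 279.4 μs is already measured in the particle's rest frame.
Leg 4: 23.98 μs is already measured in the particle's rest frame.
Total: 239.9 + 67.66 + 279.4 + 23.98 μs.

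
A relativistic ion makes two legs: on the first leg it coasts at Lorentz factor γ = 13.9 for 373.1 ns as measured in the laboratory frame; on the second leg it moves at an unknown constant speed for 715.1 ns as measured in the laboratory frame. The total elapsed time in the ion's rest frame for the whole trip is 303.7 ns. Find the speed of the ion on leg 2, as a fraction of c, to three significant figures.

Leg 1: γ = 13.9; τ_1 = 373.1/13.90 = 26.84 ns.
Leg 2: speed unknown; τ_2 = 715.1/γ_2.
Total proper time: 26.84 + τ_2 = 303.7, so τ_2 = 303.7 − 26.84 = 276.9 ns.
γ_2 = 715.1/276.9 = 2.583; β = √(1 − 1/γ²) = √0.8501.

β = 0.922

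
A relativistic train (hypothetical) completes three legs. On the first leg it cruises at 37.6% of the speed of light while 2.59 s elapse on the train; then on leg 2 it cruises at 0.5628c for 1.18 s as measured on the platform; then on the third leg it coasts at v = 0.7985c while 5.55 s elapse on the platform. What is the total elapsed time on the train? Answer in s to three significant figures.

τ = 6.91 s

Leg 1: 2.59 s is already measured on the train.
Leg 2: γ = 1/√(1 − 0.5628²) = 1/√0.6833 = 1.210; τ_2 = 1.18/1.210 = 0.9754 s.
Leg 3: γ = 1/√(1 − 0.7985²) = 1/√0.3624 = 1.661; τ_3 = 5.55/1.661 = 3.341 s.
Total: 2.590 + 0.9754 + 3.341 s.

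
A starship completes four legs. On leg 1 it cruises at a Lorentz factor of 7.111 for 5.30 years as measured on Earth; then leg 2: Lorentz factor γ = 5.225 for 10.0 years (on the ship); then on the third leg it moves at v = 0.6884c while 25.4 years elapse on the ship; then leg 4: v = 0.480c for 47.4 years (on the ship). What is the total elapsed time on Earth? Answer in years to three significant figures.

Leg 1: 5.30 years is already measured on Earth.
Leg 2: γ = 5.225; Δt_2 = 5.225 × 10.0 = 52.25 years.
Leg 3: γ = 1/√(1 − 0.6884²) = 1/√0.5261 = 1.379; Δt_3 = 1.379 × 25.4 = 35.02 years.
Leg 4: γ = 1/√(1 − 0.480²) = 1/√0.7696 = 1.140; Δt_4 = 1.140 × 47.4 = 54.03 years.
Total: 5.300 + 52.25 + 35.02 + 54.03 years.

Δt = 147 years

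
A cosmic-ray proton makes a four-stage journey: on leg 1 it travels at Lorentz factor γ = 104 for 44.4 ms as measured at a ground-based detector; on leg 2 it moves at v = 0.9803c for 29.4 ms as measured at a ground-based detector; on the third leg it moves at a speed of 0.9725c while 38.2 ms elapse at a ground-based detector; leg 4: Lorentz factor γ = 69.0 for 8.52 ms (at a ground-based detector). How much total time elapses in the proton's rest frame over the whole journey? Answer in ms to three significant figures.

Leg 1: γ = 104; τ_1 = 44.4/104.0 = 0.4269 ms.
Leg 2: γ = 1/√(1 − 0.9803²) = 1/√0.03901 = 5.063; τ_2 = 29.4/5.063 = 5.807 ms.
Leg 3: γ = 1/√(1 − 0.9725²) = 1/√0.05424 = 4.294; τ_3 = 38.2/4.294 = 8.897 ms.
Leg 4: γ = 69.0; τ_4 = 8.52/69.00 = 0.1235 ms.
Total: 0.4269 + 5.807 + 8.897 + 0.1235 ms.

τ = 15.3 ms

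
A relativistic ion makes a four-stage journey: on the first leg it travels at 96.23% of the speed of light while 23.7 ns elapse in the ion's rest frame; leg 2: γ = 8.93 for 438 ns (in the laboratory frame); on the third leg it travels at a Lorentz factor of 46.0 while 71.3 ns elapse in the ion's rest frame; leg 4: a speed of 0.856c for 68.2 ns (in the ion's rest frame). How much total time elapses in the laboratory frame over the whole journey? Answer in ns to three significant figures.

Leg 1: β = 0.9623; γ = 1/√(1 − 0.9623²) = 1/√0.07398 = 3.677; Δt_1 = 3.677 × 23.7 = 87.14 ns.
Leg 2: 438 ns is already measured in the laboratory frame.
Leg 3: γ = 46.0; Δt_3 = 46.00 × 71.3 = 3280 ns.
Leg 4: γ = 1/√(1 − 0.856²) = 1/√0.2673 = 1.934; Δt_4 = 1.934 × 68.2 = 131.9 ns.
Total: 87.14 + 438.0 + 3280 + 131.9 ns.

Δt = 3940 ns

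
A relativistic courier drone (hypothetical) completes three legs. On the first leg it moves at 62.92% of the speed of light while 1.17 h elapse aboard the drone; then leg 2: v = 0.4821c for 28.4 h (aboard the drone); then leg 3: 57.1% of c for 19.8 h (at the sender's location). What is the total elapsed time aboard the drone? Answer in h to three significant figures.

Leg 1: 1.17 h is already measured aboard the drone.
Leg 2: 28.4 h is already measured aboard the drone.
Leg 3: β = 0.571; γ = 1/√(1 − 0.571²) = 1/√0.6740 = 1.218; τ_3 = 19.8/1.218 = 16.25 h.
Total: 1.170 + 28.40 + 16.25 h.

τ = 45.8 h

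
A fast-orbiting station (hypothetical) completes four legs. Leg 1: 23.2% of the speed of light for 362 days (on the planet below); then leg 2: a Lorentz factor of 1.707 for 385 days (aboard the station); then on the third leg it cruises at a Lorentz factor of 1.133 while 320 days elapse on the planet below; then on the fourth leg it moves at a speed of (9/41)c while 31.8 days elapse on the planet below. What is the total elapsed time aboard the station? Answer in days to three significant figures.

τ = 1050 days

Leg 1: β = 0.232; γ = 1/√(1 − 0.232²) = 1/√0.9462 = 1.028; τ_1 = 362/1.028 = 352.1 days.
Leg 2: 385 days is already measured aboard the station.
Leg 3: γ = 1.133; τ_3 = 320/1.133 = 282.4 days.
Leg 4: γ = 1/√(1 − (9/41)²) = 41/40 = 1.025; τ_4 = 31.8/1.025 = 31.02 days.
Total: 352.1 + 385.0 + 282.4 + 31.02 days.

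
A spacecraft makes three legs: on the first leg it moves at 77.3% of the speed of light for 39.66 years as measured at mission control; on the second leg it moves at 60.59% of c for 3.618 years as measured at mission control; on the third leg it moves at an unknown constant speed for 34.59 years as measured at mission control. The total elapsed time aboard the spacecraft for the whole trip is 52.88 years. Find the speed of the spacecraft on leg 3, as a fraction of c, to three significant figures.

β = 0.696

Leg 1: β = 0.773; γ = 1/√(1 − 0.773²) = 1/√0.4025 = 1.576; τ_1 = 39.66/1.576 = 25.16 years.
Leg 2: β = 0.6059; γ = 1/√(1 − 0.6059²) = 1/√0.6329 = 1.257; τ_2 = 3.618/1.257 = 2.878 years.
Leg 3: speed unknown; τ_3 = 34.59/γ_3.
Total proper time: 25.16 + 2.878 + τ_3 = 52.88, so τ_3 = 52.88 − 28.04 = 24.84 years.
γ_3 = 34.59/24.84 = 1.392; β = √(1 − 1/γ²) = √0.4842.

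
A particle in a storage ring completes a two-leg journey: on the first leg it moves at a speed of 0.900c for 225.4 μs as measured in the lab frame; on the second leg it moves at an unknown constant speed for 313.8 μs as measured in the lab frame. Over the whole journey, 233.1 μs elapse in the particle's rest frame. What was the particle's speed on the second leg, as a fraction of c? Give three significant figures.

Leg 1: γ = 1/√(1 − 0.900²) = 1/√0.1900 = 2.294; τ_1 = 225.4/2.294 = 98.25 μs.
Leg 2: speed unknown; τ_2 = 313.8/γ_2.
Total proper time: 98.25 + τ_2 = 233.1, so τ_2 = 233.1 − 98.25 = 134.9 μs.
γ_2 = 313.8/134.9 = 2.327; β = √(1 − 1/γ²) = √0.8153.

β = 0.903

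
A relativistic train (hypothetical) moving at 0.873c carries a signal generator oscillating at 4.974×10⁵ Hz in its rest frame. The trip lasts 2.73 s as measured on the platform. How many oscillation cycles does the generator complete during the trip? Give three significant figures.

N = 6.62×10⁵

γ = 1/√(1 − 0.873²) = 1/√0.2379 = 2.050
The oscillator's own cycle count is N = f × τ where τ is the proper time on the train. τ = Δt/γ = 2.73/2.050 = 1.331 s = 1.331×10⁰ s.
N = 4.974×10⁵ × 1.331×10⁰ = 6.623×10⁵.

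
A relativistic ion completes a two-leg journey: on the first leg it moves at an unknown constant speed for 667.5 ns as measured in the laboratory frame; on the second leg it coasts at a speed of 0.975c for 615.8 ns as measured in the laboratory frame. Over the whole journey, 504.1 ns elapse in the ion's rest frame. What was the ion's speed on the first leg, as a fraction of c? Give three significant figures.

β = 0.835

Leg 1: speed unknown; τ_1 = 667.5/γ_1.
Leg 2: γ = 1/√(1 − 0.975²) = 1/√0.04938 = 4.500; τ_2 = 615.8/4.500 = 136.8 ns.
Total proper time: τ_1 + 136.8 = 504.1, so τ_1 = 504.1 − 136.8 = 367.3 ns.
γ_1 = 667.5/367.3 = 1.817; β = √(1 − 1/γ²) = √0.6973.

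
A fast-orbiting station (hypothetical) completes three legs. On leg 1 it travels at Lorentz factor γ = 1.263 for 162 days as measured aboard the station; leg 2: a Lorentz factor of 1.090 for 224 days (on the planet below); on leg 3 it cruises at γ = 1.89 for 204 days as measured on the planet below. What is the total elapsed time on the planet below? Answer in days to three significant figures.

Leg 1: γ = 1.263; Δt_1 = 1.263 × 162 = 204.6 days.
Leg 2: 224 days is already measured on the planet below.
Leg 3: 204 days is already measured on the planet below.
Total: 204.6 + 224.0 + 204.0 days.

Δt = 633 days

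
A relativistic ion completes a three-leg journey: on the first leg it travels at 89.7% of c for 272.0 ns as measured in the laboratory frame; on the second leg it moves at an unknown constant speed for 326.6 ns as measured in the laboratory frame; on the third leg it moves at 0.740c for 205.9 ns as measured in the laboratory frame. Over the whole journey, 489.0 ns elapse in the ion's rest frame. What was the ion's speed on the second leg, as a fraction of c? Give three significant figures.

Leg 1: β = 0.897; γ = 1/√(1 − 0.897²) = 1/√0.1954 = 2.262; τ_1 = 272.0/2.262 = 120.2 ns.
Leg 2: speed unknown; τ_2 = 326.6/γ_2.
Leg 3: γ = 1/√(1 − 0.740²) = 1/√0.4524 = 1.487; τ_3 = 205.9/1.487 = 138.5 ns.
Total proper time: 120.2 + τ_2 + 138.5 = 489.0, so τ_2 = 489.0 − 258.7 = 230.3 ns.
γ_2 = 326.6/230.3 = 1.418; β = √(1 − 1/γ²) = √0.5029.

β = 0.709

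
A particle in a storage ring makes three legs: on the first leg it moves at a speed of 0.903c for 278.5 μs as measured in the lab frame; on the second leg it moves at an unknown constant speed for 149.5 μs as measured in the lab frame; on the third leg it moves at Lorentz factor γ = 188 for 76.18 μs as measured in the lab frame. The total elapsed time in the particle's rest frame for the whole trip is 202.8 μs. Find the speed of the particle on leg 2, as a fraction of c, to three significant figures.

β = 0.833

Leg 1: γ = 1/√(1 − 0.903²) = 1/√0.1846 = 2.328; τ_1 = 278.5/2.328 = 119.7 μs.
Leg 2: speed unknown; τ_2 = 149.5/γ_2.
Leg 3: γ = 188; τ_3 = 76.18/188.0 = 0.4052 μs.
Total proper time: 119.7 + τ_2 + 0.4052 = 202.8, so τ_2 = 202.8 − 120.1 = 82.74 μs.
γ_2 = 149.5/82.74 = 1.807; β = √(1 − 1/γ²) = √0.6937.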